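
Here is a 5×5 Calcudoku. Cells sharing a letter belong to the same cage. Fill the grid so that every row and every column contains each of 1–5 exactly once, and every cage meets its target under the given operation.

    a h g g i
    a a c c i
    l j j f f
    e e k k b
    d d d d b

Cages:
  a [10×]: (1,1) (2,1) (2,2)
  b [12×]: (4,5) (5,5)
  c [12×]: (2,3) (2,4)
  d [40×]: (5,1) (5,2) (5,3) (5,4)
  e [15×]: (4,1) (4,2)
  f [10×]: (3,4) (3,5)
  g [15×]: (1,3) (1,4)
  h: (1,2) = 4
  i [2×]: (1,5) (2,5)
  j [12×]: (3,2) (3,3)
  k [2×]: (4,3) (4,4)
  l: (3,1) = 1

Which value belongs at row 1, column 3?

Cage h is a single given cell; hence (1,2) = 4.
Cage l is given, leaving (3,1) = 1.
Column 2 now contains 4; hence (3,2) = 3.
3 is placed in row 3, which forces (3,3) = 4.
Column 2 already has 3; hence (4,2) = 5.
Cage a needs product 10; hence (2,2) = 1.
Column 3 now contains 4, so (2,3) = 3.
Cage c needs two cells with product 12; hence (2,4) = 4.
Row 2 already has 1; hence (2,5) = 2.
Column 5 already has 2; hence (3,5) = 5.
5 is placed in row 4, so (4,1) = 3.
3 is placed in row 4, leaving (4,5) = 4.
1 is placed in column 2; hence (5,2) = 2.
Column 5 already has 4, so (5,5) = 3.
The 3 cells of cage a must have product 10; hence (1,1) = 2.
Column 3 now contains 3, so (1,3) = 5.
Cage g needs two cells with product 15, which forces (1,4) = 3.
Column 5 already has 2, leaving (1,5) = 1.
2 is placed in row 2; hence (2,1) = 5.
5 is placed in row 3, so (3,4) = 2.
Column 4 now contains 2, which forces (4,4) = 1.
Cage d needs product 40, so (5,1) = 4.
Column 3 already has 5, which forces (5,3) = 1.
Column 4 now contains 1, leaving (5,4) = 5.
Row 4 now contains 1, which forces (4,3) = 2.
Filled in: 2 4 5 3 1 / 5 1 3 4 2 / 1 3 4 2 5 / 3 5 2 1 4 / 4 2 1 5 3.

5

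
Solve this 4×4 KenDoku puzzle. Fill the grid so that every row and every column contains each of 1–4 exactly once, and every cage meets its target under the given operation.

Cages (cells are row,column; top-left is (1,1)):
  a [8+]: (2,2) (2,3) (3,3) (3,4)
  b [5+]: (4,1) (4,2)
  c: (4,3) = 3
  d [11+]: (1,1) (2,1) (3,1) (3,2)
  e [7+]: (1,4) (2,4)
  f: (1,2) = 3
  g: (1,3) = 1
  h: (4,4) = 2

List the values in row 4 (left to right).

1 4 3 2

Cage f is a single given cell; hence (1,2) = 3.
G is a freebie, so (1,3) = 1.
Row 1 already has 3, leaving (1,4) = 4.
Column 4 now contains 4; hence (2,4) = 3.
C is a freebie; hence (4,3) = 3.
H is a freebie, so (4,4) = 2.
4 is placed in row 1, leaving (1,1) = 2.
Cage d has sum 11, leaving (2,1) = 4.
Cage a has sum 8; hence (2,2) = 1.
4 is placed in row 2, leaving (2,3) = 2.
Column 3 now contains 2, so (3,3) = 4.
2 is placed in column 4, so (3,4) = 1.
4 is placed in column 1, so (4,1) = 1.
1 is placed in column 2, which forces (4,2) = 4.
1 is placed in row 3, leaving (3,1) = 3.
Row 3 already has 4; hence (3,2) = 2.
Filled in: 2 3 1 4 / 4 1 2 3 / 3 2 4 1 / 1 4 3 2.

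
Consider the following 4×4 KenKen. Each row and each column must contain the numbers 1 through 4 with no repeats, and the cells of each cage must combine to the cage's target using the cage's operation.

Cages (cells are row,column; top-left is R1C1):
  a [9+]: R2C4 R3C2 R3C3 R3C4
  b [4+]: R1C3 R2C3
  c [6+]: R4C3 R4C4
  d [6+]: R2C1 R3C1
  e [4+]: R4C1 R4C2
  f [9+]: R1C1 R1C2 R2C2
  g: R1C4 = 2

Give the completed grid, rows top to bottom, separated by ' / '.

Cage g is a single given cell; hence R1C4 = 2.
Column 4 now contains 2, which forces R4C4 = 4.
4 is placed in row 4, leaving R4C3 = 2.
Column 1 needs a 1, and only R4C1 is open for it.
1 is placed in row 4; hence R4C2 = 3.
Column 1 needs a 3, and only R1C1 is open for it.
Cage f has sum 9, so R1C2 = 4.
Row 1 now contains 3; hence R1C3 = 1.
Cage f needs sum 9, leaving R2C2 = 2.
Cage b needs two cells with sum 4; hence R2C3 = 3.
Row 2 now contains 3, so R2C4 = 1.
Column 2 now contains 2, so R3C2 = 1.
3 is placed in column 3; hence R3C3 = 4.
Column 4 already has 1, so R3C4 = 3.
2 is placed in row 2, leaving R2C1 = 4.
Row 3 already has 4, so R3C1 = 2.

3 4 1 2 / 4 2 3 1 / 2 1 4 3 / 1 3 2 4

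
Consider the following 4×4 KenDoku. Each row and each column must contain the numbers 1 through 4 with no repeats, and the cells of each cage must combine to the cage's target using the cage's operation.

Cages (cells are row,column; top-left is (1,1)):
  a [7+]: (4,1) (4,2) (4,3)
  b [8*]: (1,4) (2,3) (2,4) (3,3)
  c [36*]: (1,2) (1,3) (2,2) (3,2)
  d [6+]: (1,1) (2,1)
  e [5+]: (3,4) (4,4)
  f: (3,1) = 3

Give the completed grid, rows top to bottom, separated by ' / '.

The 4 cells of cage c must have product 36, which forces (1,3) = 3.
Cage f is a single given cell; hence (3,1) = 3.
Cage c has product 36; hence (2,2) = 3.
In row 4, 3 can only go at (4,4), so (4,4) = 3.
The two cells of cage e must have sum 5, so (3,4) = 2.
Cage b has product 8; hence (2,3) = 2.
Cage b needs product 8; hence (3,3) = 1.
Column 3 now contains 1, so (4,3) = 4.
Cage d's pair has sum 6, so (1,1) = 2.
Cage c has product 36, which forces (1,2) = 1.
Row 1 now contains 1, which forces (1,4) = 4.
Row 2 now contains 2, which forces (2,1) = 4.
4 is placed in column 4, leaving (2,4) = 1.
Row 3 now contains 1, leaving (3,2) = 4.
Column 1 already has 2, leaving (4,1) = 1.
Column 2 now contains 1; hence (4,2) = 2.

2 1 3 4 / 4 3 2 1 / 3 4 1 2 / 1 2 4 3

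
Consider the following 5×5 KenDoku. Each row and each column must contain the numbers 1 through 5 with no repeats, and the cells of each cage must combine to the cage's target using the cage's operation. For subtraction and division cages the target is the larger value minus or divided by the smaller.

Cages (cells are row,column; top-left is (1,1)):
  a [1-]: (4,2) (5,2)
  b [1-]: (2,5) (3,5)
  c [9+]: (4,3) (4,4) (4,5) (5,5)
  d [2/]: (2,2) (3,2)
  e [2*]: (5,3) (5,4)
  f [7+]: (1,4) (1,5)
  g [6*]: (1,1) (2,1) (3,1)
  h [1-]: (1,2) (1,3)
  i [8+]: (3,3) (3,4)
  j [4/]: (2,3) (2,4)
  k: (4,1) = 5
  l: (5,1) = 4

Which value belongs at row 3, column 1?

2

Cage k is given, leaving (4,1) = 5.
Cage l is given, which forces (5,1) = 4.
In row 2, 5 can only go at (2,5), so (2,5) = 5.
Cage b needs two cells with difference 1, leaving (3,5) = 4.
Row 2 needs a 3, and only (2,1) is open for it.
Row 2 needs a 2, and only (2,2) is open for it.
Column 2 now contains 2, leaving (3,2) = 1.
The two cells of cage a must have difference 1, so (4,2) = 4.
The 3 cells of cage g must have product 6; hence (1,1) = 1.
1 is placed in row 3, leaving (3,1) = 2.
Cage c has sum 9; hence (5,5) = 3.
The two cells of cage f must have sum 7, which forces (1,4) = 5.
Column 5 already has 3, leaving (1,5) = 2.
5 is placed in column 4, which forces (3,4) = 3.
Column 5 already has 2, so (4,5) = 1.
Row 5 now contains 3, which forces (5,2) = 5.
Row 1 already has 5; hence (1,2) = 3.
Row 1 already has 2, so (1,3) = 4.
Column 3 now contains 4, so (2,3) = 1.
Row 2 already has 1, leaving (2,4) = 4.
Row 3 already has 3, leaving (3,3) = 5.
The 4 cells of cage c must have sum 9; hence (4,3) = 3.
Row 4 now contains 1, which forces (4,4) = 2.
Column 3 already has 1, so (5,3) = 2.
2 is placed in column 4; hence (5,4) = 1.
The full grid is 1 3 4 5 2 / 3 2 1 4 5 / 2 1 5 3 4 / 5 4 3 2 1 / 4 5 2 1 3.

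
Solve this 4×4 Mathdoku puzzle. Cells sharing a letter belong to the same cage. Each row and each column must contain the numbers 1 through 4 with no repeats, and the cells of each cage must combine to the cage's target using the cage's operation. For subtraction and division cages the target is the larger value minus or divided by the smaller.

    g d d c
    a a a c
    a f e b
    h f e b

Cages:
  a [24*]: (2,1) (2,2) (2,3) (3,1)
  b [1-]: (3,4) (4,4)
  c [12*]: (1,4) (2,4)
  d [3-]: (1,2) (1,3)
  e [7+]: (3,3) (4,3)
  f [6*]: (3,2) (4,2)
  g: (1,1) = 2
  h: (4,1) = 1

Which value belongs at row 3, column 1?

Cage g is a single given cell, leaving (1,1) = 2.
Cage h is given; hence (4,1) = 1.
The only place for 3 in row 1 is (1,4).
3 is placed in column 4, leaving (2,4) = 4.
Cage b needs two cells with difference 1, so (3,4) = 1.
The two cells of cage b must have difference 1; hence (4,4) = 2.
Row 2 already has 4; hence (2,1) = 3.
The 4 cells of cage a must have product 24; hence (3,1) = 4.
Cage f's pair has product 6, which forces (3,2) = 2.
Row 3 now contains 4; hence (3,3) = 3.
2 is placed in row 4; hence (4,2) = 3.
Column 3 now contains 3, which forces (4,3) = 4.
The two cells of cage d must have difference 3, leaving (1,2) = 4.
4 is placed in column 3, leaving (1,3) = 1.
Column 2 now contains 2, leaving (2,2) = 1.
Cage a has product 24, leaving (2,3) = 2.
Completed grid: 2 4 1 3 / 3 1 2 4 / 4 2 3 1 / 1 3 4 2.

4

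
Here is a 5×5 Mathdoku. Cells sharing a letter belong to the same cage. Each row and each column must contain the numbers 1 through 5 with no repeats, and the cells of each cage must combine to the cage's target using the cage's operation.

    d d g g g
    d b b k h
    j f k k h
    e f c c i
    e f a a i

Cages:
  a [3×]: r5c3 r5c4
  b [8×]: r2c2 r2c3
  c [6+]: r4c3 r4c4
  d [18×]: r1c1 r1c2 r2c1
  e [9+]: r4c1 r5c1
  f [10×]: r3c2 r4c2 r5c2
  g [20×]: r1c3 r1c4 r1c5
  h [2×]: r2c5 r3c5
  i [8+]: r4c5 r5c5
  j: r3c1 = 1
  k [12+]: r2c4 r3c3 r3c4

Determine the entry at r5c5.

The 3 cells of cage d must have product 18, which forces r1c1 = 2.
The 3 cells of cage d must have product 18, so r1c2 = 3.
Cage d has product 18, leaving r2c1 = 3.
J is a freebie, leaving r3c1 = 1.
Row 3 now contains 1, leaving r3c5 = 2.
2 is placed in column 5, so r2c5 = 1.
2 is placed in row 3; hence r3c2 = 5.
Cage k has sum 12, so r2c4 = 5.
Row 4 needs a 3, and only r4c5 is open for it.
3 is placed in column 5, so r5c5 = 5.
Cage g has product 20, which forces r1c3 = 5.
Cage g needs product 20, which forces r1c4 = 1.
Column 5 already has 5, so r1c5 = 4.
Cage e needs two cells with sum 9, so r4c1 = 5.
Row 5 already has 5, which forces r5c1 = 4.
Column 4 already has 1, which forces r5c4 = 3.
Cage k has sum 12, leaving r3c3 = 3.
Column 4 now contains 3, so r3c4 = 4.
Column 4 now contains 4, which forces r4c4 = 2.
Row 5 now contains 3, which forces r5c3 = 1.
Row 4 already has 2, leaving r4c2 = 1.
Row 4 already has 2, leaving r4c3 = 4.
Row 5 now contains 1, leaving r5c2 = 2.
2 is placed in column 2, so r2c2 = 4.
Column 3 already has 4, so r2c3 = 2.
Completed grid: 2 3 5 1 4 / 3 4 2 5 1 / 1 5 3 4 2 / 5 1 4 2 3 / 4 2 1 3 5.

5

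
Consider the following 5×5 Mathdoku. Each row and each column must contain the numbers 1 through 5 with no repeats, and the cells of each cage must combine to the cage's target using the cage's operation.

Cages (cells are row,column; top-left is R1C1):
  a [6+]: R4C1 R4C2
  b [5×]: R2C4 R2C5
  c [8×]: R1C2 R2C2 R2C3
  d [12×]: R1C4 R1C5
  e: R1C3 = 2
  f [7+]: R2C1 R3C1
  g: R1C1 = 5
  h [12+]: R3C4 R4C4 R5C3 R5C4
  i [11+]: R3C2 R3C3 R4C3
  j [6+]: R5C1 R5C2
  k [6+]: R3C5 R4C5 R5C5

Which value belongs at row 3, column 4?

Cage g is a single given cell, leaving R1C1 = 5.
E is a freebie, which forces R1C3 = 2.
Cage c has product 8, which forces R2C2 = 2.
The only place for 1 in row 1 is R1C2.
Cage c has product 8, which forces R2C3 = 4.
4 is placed in row 2, so R2C1 = 3.
Cage f needs two cells with sum 7, leaving R3C1 = 4.
Column 2 needs a 3, and only R3C2 is open for it.
The 3 cells of cage i must have sum 11, which forces R3C3 = 5.
Cage i needs sum 11, leaving R4C3 = 3.
3 is placed in column 3, so R5C3 = 1.
The 4 cells of cage h must have sum 12; hence R3C4 = 2.
2 is placed in row 3, which forces R3C5 = 1.
1 is placed in column 5, which forces R4C5 = 2.
Row 5 now contains 1; hence R5C1 = 2.
Cage j's pair has sum 6; hence R5C2 = 4.
Row 5 already has 4, which forces R5C4 = 5.
The 3 cells of cage k must have sum 6, leaving R5C5 = 3.
The two cells of cage d must have product 12; hence R1C4 = 3.
Column 5 already has 3; hence R1C5 = 4.
Column 4 already has 5, so R2C4 = 1.
1 is placed in column 5, leaving R2C5 = 5.
Row 4 already has 2, which forces R4C1 = 1.
4 is placed in column 2, leaving R4C2 = 5.
Column 4 already has 5, leaving R4C4 = 4.
The full grid is 5 1 2 3 4 / 3 2 4 1 5 / 4 3 5 2 1 / 1 5 3 4 2 / 2 4 1 5 3.

2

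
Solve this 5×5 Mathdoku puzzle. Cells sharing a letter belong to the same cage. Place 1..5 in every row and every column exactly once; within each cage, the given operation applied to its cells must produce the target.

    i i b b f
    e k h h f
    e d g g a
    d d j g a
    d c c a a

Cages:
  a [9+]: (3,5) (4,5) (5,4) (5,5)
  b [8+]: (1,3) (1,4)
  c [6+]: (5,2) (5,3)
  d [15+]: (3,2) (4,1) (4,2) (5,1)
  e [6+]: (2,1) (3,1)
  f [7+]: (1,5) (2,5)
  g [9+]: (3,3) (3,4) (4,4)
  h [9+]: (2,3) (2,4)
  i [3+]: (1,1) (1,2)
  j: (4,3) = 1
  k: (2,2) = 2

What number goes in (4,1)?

4

K is a freebie, so (2,2) = 2.
Cage j is a single given cell, which forces (4,3) = 1.
Cage i's pair has sum 3, which forces (1,1) = 2.
Column 2 now contains 2, so (1,2) = 1.
Column 2 now contains 1; hence (5,2) = 4.
The 4 cells of cage d must have sum 15, so (4,1) = 4.
Cage d needs sum 15, leaving (5,1) = 3.
Cage c needs two cells with sum 6, which forces (5,3) = 2.
2 is placed in row 5, so (5,4) = 1.
Row 5 already has 1, so (5,5) = 5.
Cage a needs sum 9, leaving (3,5) = 1.
Cage a needs sum 9, leaving (4,5) = 2.
Cage e's pair has sum 6, which forces (2,1) = 1.
1 is placed in row 3, which forces (3,1) = 5.
Row 3 now contains 5, so (3,2) = 3.
Cage g has sum 9, so (3,3) = 4.
Cage g has sum 9, which forces (3,4) = 2.
Column 2 now contains 3; hence (4,2) = 5.
2 is placed in row 4, which forces (4,4) = 3.
Cage b needs two cells with sum 8, which forces (1,3) = 3.
Column 4 already has 3, so (1,4) = 5.
Row 1 already has 3, which forces (1,5) = 4.
Column 3 now contains 4, so (2,3) = 5.
The two cells of cage h must have sum 9, so (2,4) = 4.
Column 5 now contains 4, so (2,5) = 3.
Completed grid: 2 1 3 5 4 / 1 2 5 4 3 / 5 3 4 2 1 / 4 5 1 3 2 / 3 4 2 1 5.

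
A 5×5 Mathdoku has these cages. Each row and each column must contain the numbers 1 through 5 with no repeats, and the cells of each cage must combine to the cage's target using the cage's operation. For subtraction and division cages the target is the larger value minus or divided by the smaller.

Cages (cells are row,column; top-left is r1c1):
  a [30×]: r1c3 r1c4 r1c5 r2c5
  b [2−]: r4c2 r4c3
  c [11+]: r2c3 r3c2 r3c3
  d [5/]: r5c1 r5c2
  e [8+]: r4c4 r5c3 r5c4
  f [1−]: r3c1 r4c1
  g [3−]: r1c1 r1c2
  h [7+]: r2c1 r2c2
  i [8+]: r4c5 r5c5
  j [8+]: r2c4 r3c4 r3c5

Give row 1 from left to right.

In column 5, 4 can only go at r3c5, so r3c5 = 4.
Cage i's pair has sum 8, leaving r4c5 = 5.
R5c1 and r5c2 in row 5 are {1, 5}, which forces r5c5 = 3.
The 3 cells of cage e must have sum 8, so r4c4 = 2.
Cage e has sum 8, so r5c3 = 2.
Cage e needs sum 8, which forces r5c4 = 4.
In row 4, 4 can only go at r4c1, so r4c1 = 4.
In row 1, 4 can only go at r1c2, so r1c2 = 4.
The two cells of cage g must have difference 3; hence r1c1 = 1.
1 is placed in row 1, leaving r1c5 = 2.
2 is placed in column 5, which forces r2c5 = 1.
Column 1 already has 1; hence r5c1 = 5.
5 is placed in row 5, leaving r5c2 = 1.
Column 1 now contains 5; hence r2c1 = 2.
Cage h needs two cells with sum 7, leaving r2c2 = 5.
Row 2 already has 1; hence r2c4 = 3.
Column 1 now contains 5; hence r3c1 = 3.
Row 3 now contains 3; hence r3c2 = 2.
The 3 cells of cage j must have sum 8, so r3c4 = 1.
Column 2 now contains 1, which forces r4c2 = 3.
The two cells of cage b must have difference 2, which forces r4c3 = 1.
Cage a needs product 30, which forces r1c3 = 3.
Column 4 now contains 3; hence r1c4 = 5.
Row 2 now contains 3, which forces r2c3 = 4.
1 is placed in row 3, so r3c3 = 5.
Filled in: 1 4 3 5 2 / 2 5 4 3 1 / 3 2 5 1 4 / 4 3 1 2 5 / 5 1 2 4 3.

1 4 3 5 2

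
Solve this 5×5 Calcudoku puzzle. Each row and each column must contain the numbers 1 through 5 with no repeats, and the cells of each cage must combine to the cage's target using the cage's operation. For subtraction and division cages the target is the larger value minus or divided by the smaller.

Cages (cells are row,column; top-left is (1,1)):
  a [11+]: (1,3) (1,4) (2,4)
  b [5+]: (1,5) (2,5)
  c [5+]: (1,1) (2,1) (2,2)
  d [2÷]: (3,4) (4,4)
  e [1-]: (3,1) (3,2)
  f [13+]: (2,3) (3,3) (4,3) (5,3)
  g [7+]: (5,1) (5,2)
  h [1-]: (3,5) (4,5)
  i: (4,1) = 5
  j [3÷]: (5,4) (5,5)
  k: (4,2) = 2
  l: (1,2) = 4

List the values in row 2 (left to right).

L is a freebie, so (1,2) = 4.
Cage i is given, leaving (4,1) = 5.
Cage k is a single given cell; hence (4,2) = 2.
Cage c needs sum 5, leaving (1,1) = 1.
Cage c has sum 5, leaving (2,1) = 3.
2 is placed in column 2, leaving (2,2) = 1.
The two cells of cage d must have quotient 2; hence (3,4) = 2.
Cage a has sum 11, which forces (1,3) = 2.
Column 4 now contains 2, which forces (1,4) = 5.
Cage b's pair has sum 5, so (1,5) = 3.
Cage a has sum 11, leaving (2,4) = 4.
Cage b needs two cells with sum 5; hence (2,5) = 2.
Row 3 now contains 2, leaving (3,1) = 4.
Row 3 now contains 4, so (3,5) = 5.
Column 4 now contains 4; hence (4,4) = 1.
3 is placed in column 5; hence (4,5) = 4.
Column 1 already has 4, leaving (5,1) = 2.
Column 4 already has 1, so (5,4) = 3.
3 is placed in column 5, which forces (5,5) = 1.
Row 2 already has 4, which forces (2,3) = 5.
5 is placed in row 3, which forces (3,2) = 3.
The 4 cells of cage f must have sum 13; hence (3,3) = 1.
Row 4 already has 4; hence (4,3) = 3.
Row 5 now contains 3, so (5,2) = 5.
Cage f needs sum 13, which forces (5,3) = 4.
The full grid is 1 4 2 5 3 / 3 1 5 4 2 / 4 3 1 2 5 / 5 2 3 1 4 / 2 5 4 3 1.

3 1 5 4 2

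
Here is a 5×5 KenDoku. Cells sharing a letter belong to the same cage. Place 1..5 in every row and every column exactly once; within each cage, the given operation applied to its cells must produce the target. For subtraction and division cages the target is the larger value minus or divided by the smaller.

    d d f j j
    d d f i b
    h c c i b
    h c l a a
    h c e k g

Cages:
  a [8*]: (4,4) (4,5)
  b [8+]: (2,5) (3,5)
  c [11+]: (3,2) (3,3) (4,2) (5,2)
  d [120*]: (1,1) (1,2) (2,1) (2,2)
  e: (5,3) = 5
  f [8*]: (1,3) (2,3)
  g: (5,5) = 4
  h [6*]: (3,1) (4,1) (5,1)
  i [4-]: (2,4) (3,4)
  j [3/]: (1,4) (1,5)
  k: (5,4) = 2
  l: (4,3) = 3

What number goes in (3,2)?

4

Cage l is given, so (4,3) = 3.
E is a freebie, which forces (5,3) = 5.
Cage k is given, leaving (5,4) = 2.
G is a freebie, leaving (5,5) = 4.
Column 4 already has 2; hence (4,4) = 4.
Column 5 already has 4; hence (4,5) = 2.
Cage h has product 6; hence (3,1) = 2.
2 is placed in row 3; hence (3,3) = 1.
1 is placed in row 3, which forces (3,4) = 5.
Row 3 already has 5; hence (3,5) = 3.
Row 4 now contains 2, so (4,1) = 1.
1 is placed in row 4; hence (4,2) = 5.
The 3 cells of cage h must have product 6, which forces (5,1) = 3.
Row 5 already has 3, which forces (5,2) = 1.
Cage j's pair has quotient 3, which forces (1,4) = 3.
3 is placed in column 5, which forces (1,5) = 1.
Column 4 already has 5, leaving (2,4) = 1.
3 is placed in column 5, leaving (2,5) = 5.
Row 3 already has 3; hence (3,2) = 4.
The 4 cells of cage d must have product 120, which forces (1,1) = 5.
Row 1 now contains 3, leaving (1,2) = 2.
Row 1 already has 2, which forces (1,3) = 4.
5 is placed in row 2, leaving (2,1) = 4.
Cage d has product 120; hence (2,2) = 3.
Column 3 already has 4; hence (2,3) = 2.
The full grid is 5 2 4 3 1 / 4 3 2 1 5 / 2 4 1 5 3 / 1 5 3 4 2 / 3 1 5 2 4.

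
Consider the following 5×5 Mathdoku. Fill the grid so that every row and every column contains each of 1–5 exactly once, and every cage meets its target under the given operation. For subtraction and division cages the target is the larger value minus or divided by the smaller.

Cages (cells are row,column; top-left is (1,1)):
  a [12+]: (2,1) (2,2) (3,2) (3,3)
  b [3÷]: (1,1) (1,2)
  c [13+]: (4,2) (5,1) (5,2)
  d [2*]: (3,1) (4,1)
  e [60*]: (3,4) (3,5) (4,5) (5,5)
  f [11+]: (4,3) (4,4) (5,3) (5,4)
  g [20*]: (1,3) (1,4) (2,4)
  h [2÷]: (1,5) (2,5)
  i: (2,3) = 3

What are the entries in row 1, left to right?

Cage i is a single given cell, so (2,3) = 3.
Column 1 needs a 3, and only (1,1) is open for it.
Row 1 now contains 3, leaving (1,2) = 1.
Cage a has sum 12; hence (2,2) = 2.
Row 2 already has 2, so (2,4) = 1.
Row 2 already has 1; hence (2,5) = 4.
Column 5 now contains 4, leaving (1,5) = 2.
Row 2 already has 4, so (2,1) = 5.
The 4 cells of cage e must have product 60; hence (3,4) = 4.
5 is placed in column 1, leaving (5,1) = 4.
Cage g needs product 20, leaving (1,3) = 4.
Column 4 already has 4; hence (1,4) = 5.
4 is placed in row 3, so (3,2) = 3.
Cage a has sum 12, which forces (3,3) = 2.
Row 3 already has 3, leaving (3,5) = 5.
Cage c needs sum 13, so (4,2) = 4.
Cage c has sum 13; hence (5,2) = 5.
5 is placed in row 5; hence (5,3) = 1.
Row 5 now contains 1, which forces (5,5) = 3.
2 is placed in row 3, which forces (3,1) = 1.
The two cells of cage d must have product 2, so (4,1) = 2.
Column 3 now contains 1; hence (4,3) = 5.
Cage f needs sum 11; hence (4,4) = 3.
Column 5 now contains 3, so (4,5) = 1.
Row 5 now contains 3, leaving (5,4) = 2.
Completed grid: 3 1 4 5 2 / 5 2 3 1 4 / 1 3 2 4 5 / 2 4 5 3 1 / 4 5 1 2 3.

3 1 4 5 2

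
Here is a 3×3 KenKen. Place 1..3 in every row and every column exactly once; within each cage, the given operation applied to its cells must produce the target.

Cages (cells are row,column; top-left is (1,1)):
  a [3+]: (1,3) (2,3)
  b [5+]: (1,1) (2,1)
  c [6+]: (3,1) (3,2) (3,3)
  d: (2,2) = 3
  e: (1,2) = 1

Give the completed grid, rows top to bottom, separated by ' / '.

Cage e is given, which forces (1,2) = 1.
1 is placed in row 1, leaving (1,3) = 2.
Cage d is given, which forces (2,2) = 3.
Column 3 already has 2, which forces (2,3) = 1.
3 is placed in column 2, so (3,2) = 2.
Column 3 now contains 1, so (3,3) = 3.
2 is placed in row 1, so (1,1) = 3.
Row 2 already has 3; hence (2,1) = 2.
Row 3 now contains 3, leaving (3,1) = 1.

3 1 2 / 2 3 1 / 1 2 3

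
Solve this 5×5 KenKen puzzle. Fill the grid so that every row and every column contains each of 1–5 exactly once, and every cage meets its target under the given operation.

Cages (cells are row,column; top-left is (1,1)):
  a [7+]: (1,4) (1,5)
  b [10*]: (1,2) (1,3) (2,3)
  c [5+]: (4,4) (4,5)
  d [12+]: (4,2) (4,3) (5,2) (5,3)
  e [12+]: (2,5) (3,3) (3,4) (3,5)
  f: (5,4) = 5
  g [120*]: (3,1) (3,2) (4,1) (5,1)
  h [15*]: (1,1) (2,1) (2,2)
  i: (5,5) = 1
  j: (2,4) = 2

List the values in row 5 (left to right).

J is a freebie, which forces (2,4) = 2.
F is a freebie, which forces (5,4) = 5.
I is a freebie, so (5,5) = 1.
Row 2 needs a 4, and only (2,5) is open for it.
The two cells of cage a must have sum 7, so (1,4) = 4.
Column 5 now contains 4, which forces (1,5) = 3.
Column 4 already has 4, so (3,4) = 1.
The two cells of cage c must have sum 5; hence (4,4) = 3.
Column 5 now contains 4; hence (4,5) = 2.
Cage e has sum 12, so (3,3) = 2.
2 is placed in column 5, leaving (3,5) = 5.
Cage b has product 10, leaving (1,2) = 2.
Cage g has product 120; hence (4,1) = 5.
The 4 cells of cage g must have product 120, which forces (5,1) = 2.
5 is placed in column 1, so (1,1) = 1.
1 is placed in row 1, leaving (1,3) = 5.
The 3 cells of cage h must have product 15; hence (2,1) = 3.
Cage h has product 15; hence (2,2) = 5.
Column 3 now contains 5, which forces (2,3) = 1.
Column 1 already has 3, so (3,1) = 4.
Row 3 now contains 4, leaving (3,2) = 3.
Column 3 already has 1, leaving (4,3) = 4.
Column 2 already has 3; hence (5,2) = 4.
Column 3 now contains 4, leaving (5,3) = 3.
4 is placed in row 4; hence (4,2) = 1.
Filled in: 1 2 5 4 3 / 3 5 1 2 4 / 4 3 2 1 5 / 5 1 4 3 2 / 2 4 3 5 1.

2 4 3 5 1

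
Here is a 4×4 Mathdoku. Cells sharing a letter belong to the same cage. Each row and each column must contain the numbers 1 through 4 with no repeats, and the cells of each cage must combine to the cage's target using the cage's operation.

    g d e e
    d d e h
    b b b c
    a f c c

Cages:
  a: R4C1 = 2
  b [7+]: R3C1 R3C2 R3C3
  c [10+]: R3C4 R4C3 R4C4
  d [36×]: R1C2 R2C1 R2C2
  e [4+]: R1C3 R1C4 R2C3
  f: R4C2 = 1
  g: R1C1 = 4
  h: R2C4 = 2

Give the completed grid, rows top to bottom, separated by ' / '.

4 3 2 1 / 3 4 1 2 / 1 2 4 3 / 2 1 3 4

Cage g is a single given cell; hence R1C1 = 4.
The 3 cells of cage d must have product 36, so R1C2 = 3.
The 3 cells of cage e must have sum 4; hence R1C3 = 2.
Cage e has sum 4, so R1C4 = 1.
The 3 cells of cage d must have product 36, so R2C1 = 3.
Cage d needs product 36, which forces R2C2 = 4.
Cage e has sum 4, which forces R2C3 = 1.
H is a freebie; hence R2C4 = 2.
Column 3 already has 1; hence R3C3 = 4.
4 is placed in row 3; hence R3C4 = 3.
Cage a is a single given cell, which forces R4C1 = 2.
Cage f is given, so R4C2 = 1.
Column 3 now contains 4; hence R4C3 = 3.
Column 4 now contains 2, which forces R4C4 = 4.
Column 1 now contains 2, leaving R3C1 = 1.
Column 2 already has 1, which forces R3C2 = 2.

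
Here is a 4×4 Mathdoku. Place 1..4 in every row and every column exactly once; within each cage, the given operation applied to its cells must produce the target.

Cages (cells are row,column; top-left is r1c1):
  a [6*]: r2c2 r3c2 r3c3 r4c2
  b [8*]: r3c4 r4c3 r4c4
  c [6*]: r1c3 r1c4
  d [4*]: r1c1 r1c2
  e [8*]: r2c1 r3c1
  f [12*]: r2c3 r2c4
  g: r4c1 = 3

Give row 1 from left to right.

The 4 cells of cage a must have product 6, so r3c3 = 1.
Cage g is a single given cell, leaving r4c1 = 3.
Cage b has product 8; hence r4c4 = 1.
Cage a has product 6, so r2c2 = 1.
The 4 cells of cage a must have product 6; hence r3c2 = 3.
1 is placed in row 4, leaving r4c2 = 2.
Row 4 now contains 2, which forces r4c3 = 4.
The two cells of cage d must have product 4, leaving r1c1 = 1.
1 is placed in column 2; hence r1c2 = 4.
Column 3 now contains 4; hence r2c3 = 3.
The two cells of cage f must have product 12, which forces r2c4 = 4.
The 3 cells of cage b must have product 8; hence r3c4 = 2.
Column 3 now contains 3; hence r1c3 = 2.
Column 4 now contains 2, leaving r1c4 = 3.
Row 2 now contains 4, which forces r2c1 = 2.
Row 3 already has 2, so r3c1 = 4.
Filled in: 1 4 2 3 / 2 1 3 4 / 4 3 1 2 / 3 2 4 1.

1 4 2 3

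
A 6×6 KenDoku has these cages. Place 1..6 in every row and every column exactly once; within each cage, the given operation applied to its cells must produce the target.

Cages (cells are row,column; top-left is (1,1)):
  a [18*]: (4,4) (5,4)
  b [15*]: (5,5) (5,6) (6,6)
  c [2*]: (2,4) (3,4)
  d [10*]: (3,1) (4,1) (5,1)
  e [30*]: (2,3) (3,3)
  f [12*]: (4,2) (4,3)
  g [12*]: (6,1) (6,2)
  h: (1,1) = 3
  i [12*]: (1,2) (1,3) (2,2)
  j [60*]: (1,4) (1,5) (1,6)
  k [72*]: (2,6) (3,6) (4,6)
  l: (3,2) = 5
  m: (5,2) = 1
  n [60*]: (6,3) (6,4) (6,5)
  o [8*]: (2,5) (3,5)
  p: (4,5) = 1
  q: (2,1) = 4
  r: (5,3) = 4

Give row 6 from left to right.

Cage h is given; hence (1,1) = 3.
Q is a freebie; hence (2,1) = 4.
Row 2 already has 4, leaving (2,5) = 2.
Cage l is given, leaving (3,2) = 5.
Row 3 already has 5, which forces (3,3) = 6.
2 is placed in column 5, leaving (3,5) = 4.
Row 3 now contains 4; hence (3,6) = 3.
P is a freebie; hence (4,5) = 1.
M is a freebie, which forces (5,2) = 1.
Cage r is given, leaving (5,3) = 4.
1 is placed in row 5, which forces (5,6) = 5.
Column 6 now contains 5, which forces (6,6) = 1.
The 3 cells of cage i must have product 12, so (1,3) = 1.
6 is placed in column 3, which forces (2,3) = 5.
Row 2 already has 2, leaving (2,4) = 1.
Column 6 already has 3; hence (2,6) = 6.
The 3 cells of cage d must have product 10, so (3,1) = 1.
The two cells of cage c must have product 2; hence (3,4) = 2.
The 3 cells of cage d must have product 10, leaving (4,1) = 5.
The 3 cells of cage k must have product 72, which forces (4,6) = 4.
Row 5 now contains 5; hence (5,1) = 2.
Row 5 now contains 5, which forces (5,5) = 3.
2 is placed in column 1, leaving (6,1) = 6.
Row 6 now contains 6; hence (6,2) = 2.
2 is placed in row 6, which forces (6,3) = 3.
Row 6 now contains 6, so (6,5) = 5.
Column 2 now contains 2; hence (1,2) = 4.
Cage j needs product 60, leaving (1,4) = 5.
5 is placed in column 5, leaving (1,5) = 6.
Column 6 already has 6, leaving (1,6) = 2.
Row 2 now contains 6; hence (2,2) = 3.
Row 4 already has 4; hence (4,2) = 6.
Column 3 now contains 3; hence (4,3) = 2.
Cage a's pair has product 18, so (4,4) = 3.
3 is placed in row 5, leaving (5,4) = 6.
Row 6 now contains 5, so (6,4) = 4.
Filled in: 3 4 1 5 6 2 / 4 3 5 1 2 6 / 1 5 6 2 4 3 / 5 6 2 3 1 4 / 2 1 4 6 3 5 / 6 2 3 4 5 1.

6 2 3 4 5 1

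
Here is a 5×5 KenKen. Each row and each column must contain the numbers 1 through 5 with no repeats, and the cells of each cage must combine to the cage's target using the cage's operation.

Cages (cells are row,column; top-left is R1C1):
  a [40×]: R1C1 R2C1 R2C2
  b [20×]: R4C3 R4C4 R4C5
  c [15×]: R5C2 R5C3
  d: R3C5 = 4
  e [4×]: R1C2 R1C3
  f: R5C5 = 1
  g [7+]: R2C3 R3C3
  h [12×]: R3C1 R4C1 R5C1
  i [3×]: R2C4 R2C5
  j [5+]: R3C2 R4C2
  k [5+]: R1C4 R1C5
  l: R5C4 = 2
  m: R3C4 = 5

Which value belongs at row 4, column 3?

Cage m is given; hence R3C4 = 5.
Cage d is a single given cell, so R3C5 = 4.
L is a freebie, leaving R5C4 = 2.
Cage f is a single given cell, which forces R5C5 = 1.
Cage k needs two cells with sum 5, which forces R1C4 = 3.
Cage k needs two cells with sum 5; hence R1C5 = 2.
Cage i's pair has product 3; hence R2C4 = 1.
1 is placed in column 5, leaving R2C5 = 3.
1 is placed in column 4, so R4C4 = 4.
1 is placed in column 5, so R4C5 = 5.
4 is placed in row 4, which forces R4C3 = 1.
Cage h needs product 12, which forces R5C1 = 4.
Column 1 already has 4, which forces R1C1 = 5.
Cage e's pair has product 4, so R1C2 = 1.
Column 3 already has 1, leaving R1C3 = 4.
Cage a needs product 40; hence R2C1 = 2.
The 3 cells of cage a must have product 40, leaving R2C2 = 4.
Column 3 now contains 4, so R2C3 = 5.
The 3 cells of cage h must have product 12, leaving R3C1 = 1.
1 is placed in row 4, which forces R4C1 = 3.
Row 4 now contains 3, leaving R4C2 = 2.
5 is placed in column 3, so R5C3 = 3.
2 is placed in column 2, leaving R3C2 = 3.
3 is placed in column 3, so R3C3 = 2.
3 is placed in row 5, so R5C2 = 5.
The full grid is 5 1 4 3 2 / 2 4 5 1 3 / 1 3 2 5 4 / 3 2 1 4 5 / 4 5 3 2 1.

1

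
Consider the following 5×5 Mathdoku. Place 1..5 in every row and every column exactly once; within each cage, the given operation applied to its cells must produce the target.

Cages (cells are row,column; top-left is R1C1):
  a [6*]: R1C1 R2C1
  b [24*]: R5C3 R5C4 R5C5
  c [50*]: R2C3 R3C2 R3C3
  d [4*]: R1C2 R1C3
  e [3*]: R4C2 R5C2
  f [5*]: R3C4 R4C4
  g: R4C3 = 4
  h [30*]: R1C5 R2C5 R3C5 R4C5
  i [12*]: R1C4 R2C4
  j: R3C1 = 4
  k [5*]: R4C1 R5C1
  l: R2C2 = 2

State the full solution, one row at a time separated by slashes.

Cage l is a single given cell; hence R2C2 = 2.
Cage c has product 50; hence R2C3 = 5.
J is a freebie, so R3C1 = 4.
Cage c has product 50; hence R3C2 = 5.
Cage c needs product 50, so R3C3 = 2.
Row 3 now contains 5, so R3C4 = 1.
Row 3 already has 1, so R3C5 = 3.
Cage g is a single given cell, so R4C3 = 4.
Column 4 now contains 1; hence R4C4 = 5.
Column 3 already has 4, so R5C3 = 3.
Cage a's pair has product 6, which forces R1C1 = 2.
Cage d needs two cells with product 4; hence R1C2 = 4.
Column 3 already has 4, leaving R1C3 = 1.
Row 1 already has 4, so R1C4 = 3.
The 4 cells of cage h must have product 30, so R1C5 = 5.
Row 2 already has 2, leaving R2C1 = 3.
Column 4 already has 3, so R2C4 = 4.
Column 5 now contains 3, so R2C5 = 1.
5 is placed in row 4, leaving R4C1 = 1.
Cage e's pair has product 3, leaving R4C2 = 3.
Cage h has product 30, which forces R4C5 = 2.
Cage k's pair has product 5; hence R5C1 = 5.
Row 5 now contains 3; hence R5C2 = 1.
Column 4 now contains 4; hence R5C4 = 2.
Column 5 now contains 2, so R5C5 = 4.

2 4 1 3 5 / 3 2 5 4 1 / 4 5 2 1 3 / 1 3 4 5 2 / 5 1 3 2 4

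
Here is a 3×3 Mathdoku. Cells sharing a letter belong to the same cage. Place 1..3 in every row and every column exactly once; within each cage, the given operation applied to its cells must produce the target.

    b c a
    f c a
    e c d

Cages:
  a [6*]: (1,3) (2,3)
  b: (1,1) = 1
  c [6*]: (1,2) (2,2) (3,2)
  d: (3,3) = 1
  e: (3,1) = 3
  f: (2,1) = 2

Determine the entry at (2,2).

1

Cage b is given; hence (1,1) = 1.
Cage f is given, so (2,1) = 2.
Row 2 already has 2, leaving (2,3) = 3.
Cage e is given, which forces (3,1) = 3.
Cage d is given, so (3,3) = 1.
Cage c has product 6, which forces (1,2) = 3.
Column 3 already has 3, so (1,3) = 2.
3 is placed in row 2; hence (2,2) = 1.
Row 3 now contains 1; hence (3,2) = 2.
Completed grid: 1 3 2 / 2 1 3 / 3 2 1.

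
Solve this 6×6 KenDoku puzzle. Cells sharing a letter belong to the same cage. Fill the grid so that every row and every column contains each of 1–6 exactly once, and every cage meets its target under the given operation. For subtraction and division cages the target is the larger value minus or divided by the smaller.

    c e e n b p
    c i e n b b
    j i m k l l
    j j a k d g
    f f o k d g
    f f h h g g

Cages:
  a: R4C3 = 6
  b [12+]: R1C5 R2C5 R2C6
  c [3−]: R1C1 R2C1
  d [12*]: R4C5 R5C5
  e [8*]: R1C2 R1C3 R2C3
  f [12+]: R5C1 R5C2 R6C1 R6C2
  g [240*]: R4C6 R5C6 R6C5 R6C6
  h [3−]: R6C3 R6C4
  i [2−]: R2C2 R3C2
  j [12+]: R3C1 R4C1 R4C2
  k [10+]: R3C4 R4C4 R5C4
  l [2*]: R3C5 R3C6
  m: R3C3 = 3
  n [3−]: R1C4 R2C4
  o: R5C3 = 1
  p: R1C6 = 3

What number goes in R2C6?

6

P is a freebie, so R1C6 = 3.
Cage m is given, leaving R3C3 = 3.
Cage a is given, which forces R4C3 = 6.
O is a freebie; hence R5C3 = 1.
The 3 cells of cage e must have product 8; hence R1C2 = 1.
Column 3 needs a 5, and only R6C3 is open for it.
Cage h needs two cells with difference 3, so R6C4 = 2.
In row 6, 1 can only go at R6C1, so R6C1 = 1.
In row 4, 1 can only go at R4C4, so R4C4 = 1.
Cage n's pair has difference 3, leaving R1C4 = 6.
1 is placed in column 4; hence R2C4 = 3.
Row 6 needs a 3, and only R6C2 is open for it.
The only place for 5 in column 5 is R1C5.
5 is placed in row 1, leaving R1C1 = 2.
2 is placed in row 1, leaving R1C3 = 4.
Cage c's pair has difference 3, leaving R2C1 = 5.
Column 3 already has 4; hence R2C3 = 2.
The only place for 4 in row 2 is R2C2.
In row 3, 5 can only go at R3C4, so R3C4 = 5.
Column 4 already has 5; hence R5C4 = 4.
The only place for 4 in row 3 is R3C1.
Column 1 already has 4, so R4C1 = 3.
The 3 cells of cage j must have sum 12, so R4C2 = 5.
Row 4 already has 5, so R4C6 = 2.
3 is placed in column 1, so R5C1 = 6.
5 is placed in column 2, so R5C2 = 2.
6 is placed in row 5, leaving R5C5 = 3.
Column 6 already has 2, leaving R5C6 = 5.
Column 2 already has 2; hence R3C2 = 6.
Cage l needs two cells with product 2, leaving R3C5 = 2.
Column 6 already has 2, so R3C6 = 1.
Row 4 now contains 2; hence R4C5 = 4.
4 is placed in column 5, so R6C5 = 6.
Row 6 already has 6, which forces R6C6 = 4.
Column 5 now contains 6, leaving R2C5 = 1.
Column 6 now contains 1, which forces R2C6 = 6.
Completed grid: 2 1 4 6 5 3 / 5 4 2 3 1 6 / 4 6 3 5 2 1 / 3 5 6 1 4 2 / 6 2 1 4 3 5 / 1 3 5 2 6 4.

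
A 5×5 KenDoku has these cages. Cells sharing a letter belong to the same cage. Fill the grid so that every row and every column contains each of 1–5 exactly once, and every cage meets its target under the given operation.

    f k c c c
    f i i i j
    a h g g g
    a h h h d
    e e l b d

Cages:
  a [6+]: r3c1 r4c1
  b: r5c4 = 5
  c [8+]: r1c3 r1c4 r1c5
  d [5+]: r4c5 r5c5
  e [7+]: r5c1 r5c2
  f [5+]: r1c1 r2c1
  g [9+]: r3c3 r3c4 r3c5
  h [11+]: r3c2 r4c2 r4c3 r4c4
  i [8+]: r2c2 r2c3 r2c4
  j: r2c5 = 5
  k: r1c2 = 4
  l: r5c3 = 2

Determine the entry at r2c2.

1

K is a freebie, leaving r1c2 = 4.
Cage j is given; hence r2c5 = 5.
Cage l is given; hence r5c3 = 2.
B is a freebie, which forces r5c4 = 5.
Cage c needs sum 8, so r1c3 = 5.
Cage e needs two cells with sum 7; hence r5c1 = 4.
Row 5 already has 5, so r5c2 = 3.
3 is placed in row 5; hence r5c5 = 1.
Cage c needs sum 8, which forces r1c4 = 1.
Column 5 now contains 1, which forces r1c5 = 2.
3 is placed in column 2, leaving r2c2 = 1.
Cage d's pair has sum 5, which forces r4c5 = 4.
2 is placed in row 1, so r1c1 = 3.
Cage f needs two cells with sum 5, so r2c1 = 2.
The 3 cells of cage g must have sum 9, so r3c3 = 4.
Cage g needs sum 9, leaving r3c4 = 2.
4 is placed in column 5; hence r3c5 = 3.
The 4 cells of cage h must have sum 11, so r4c3 = 1.
Cage h needs sum 11; hence r4c4 = 3.
Column 3 already has 4, leaving r2c3 = 3.
3 is placed in column 4, which forces r2c4 = 4.
Cage a needs two cells with sum 6, which forces r3c1 = 1.
2 is placed in row 3, which forces r3c2 = 5.
Row 4 already has 1, leaving r4c1 = 5.
The 4 cells of cage h must have sum 11, which forces r4c2 = 2.
The full grid is 3 4 5 1 2 / 2 1 3 4 5 / 1 5 4 2 3 / 5 2 1 3 4 / 4 3 2 5 1.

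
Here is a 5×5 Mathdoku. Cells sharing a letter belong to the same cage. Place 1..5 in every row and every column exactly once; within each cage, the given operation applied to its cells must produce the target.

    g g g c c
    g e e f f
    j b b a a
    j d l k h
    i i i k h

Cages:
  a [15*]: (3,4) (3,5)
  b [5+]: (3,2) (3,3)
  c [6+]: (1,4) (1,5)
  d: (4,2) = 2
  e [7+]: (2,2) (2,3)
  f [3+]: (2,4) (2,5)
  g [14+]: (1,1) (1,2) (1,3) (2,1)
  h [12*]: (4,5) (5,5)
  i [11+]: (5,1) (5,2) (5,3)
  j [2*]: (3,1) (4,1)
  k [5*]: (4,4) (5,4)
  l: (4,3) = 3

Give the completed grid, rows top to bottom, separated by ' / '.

D is a freebie; hence (4,2) = 2.
L is a freebie, leaving (4,3) = 3.
Row 4 already has 3, which forces (4,5) = 4.
Column 5 already has 4, leaving (5,5) = 3.
Cage j's pair has product 2, so (3,1) = 2.
Cage a's pair has product 15, leaving (3,4) = 3.
Column 5 already has 3, so (3,5) = 5.
Row 4 now contains 2, leaving (4,1) = 1.
Row 4 now contains 1, leaving (4,4) = 5.
5 is placed in column 4; hence (5,4) = 1.
1 is placed in column 4, leaving (1,4) = 4.
Cage c needs two cells with sum 6; hence (1,5) = 2.
1 is placed in column 4, leaving (2,4) = 2.
Cage f's pair has sum 3, leaving (2,5) = 1.
The 3 cells of cage i must have sum 11, which forces (5,3) = 2.
Cage g has sum 14, leaving (1,1) = 3.
Cage g needs sum 14, which forces (2,1) = 5.
Cage e needs two cells with sum 7, so (2,2) = 3.
Row 2 already has 2; hence (2,3) = 4.
4 is placed in column 3, leaving (3,3) = 1.
Column 1 already has 5, which forces (5,1) = 4.
4 is placed in row 5, so (5,2) = 5.
5 is placed in column 2, leaving (1,2) = 1.
Column 3 already has 1, leaving (1,3) = 5.
Row 3 already has 1; hence (3,2) = 4.

3 1 5 4 2 / 5 3 4 2 1 / 2 4 1 3 5 / 1 2 3 5 4 / 4 5 2 1 3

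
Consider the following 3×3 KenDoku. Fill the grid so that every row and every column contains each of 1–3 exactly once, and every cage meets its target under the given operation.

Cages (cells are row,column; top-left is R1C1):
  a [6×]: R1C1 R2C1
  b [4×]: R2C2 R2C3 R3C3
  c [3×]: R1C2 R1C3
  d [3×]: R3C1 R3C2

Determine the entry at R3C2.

Cage b has product 4, leaving R2C2 = 2.
The 3 cells of cage b must have product 4; hence R2C3 = 1.
Cage b needs product 4, so R3C3 = 2.
Cage a needs two cells with product 6, so R1C1 = 2.
Cage c needs two cells with product 3, so R1C2 = 1.
Column 3 now contains 1, leaving R1C3 = 3.
2 is placed in row 2, leaving R2C1 = 3.
Column 1 now contains 3, so R3C1 = 1.
Column 2 already has 1, so R3C2 = 3.
Filled in: 2 1 3 / 3 2 1 / 1 3 2.

3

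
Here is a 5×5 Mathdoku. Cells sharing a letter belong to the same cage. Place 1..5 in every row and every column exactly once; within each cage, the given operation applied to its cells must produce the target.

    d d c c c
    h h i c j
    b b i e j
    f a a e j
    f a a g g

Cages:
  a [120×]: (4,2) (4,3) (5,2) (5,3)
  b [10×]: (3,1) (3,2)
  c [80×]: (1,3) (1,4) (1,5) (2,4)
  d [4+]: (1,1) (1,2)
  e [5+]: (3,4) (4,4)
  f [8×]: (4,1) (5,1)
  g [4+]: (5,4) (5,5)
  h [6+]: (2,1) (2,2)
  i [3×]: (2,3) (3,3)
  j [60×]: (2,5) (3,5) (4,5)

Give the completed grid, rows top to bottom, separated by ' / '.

3 1 4 5 2 / 1 5 3 2 4 / 5 2 1 4 3 / 4 3 2 1 5 / 2 4 5 3 1

The only place for 1 in row 4 is (4,4).
The two cells of cage e must have sum 5, leaving (3,4) = 4.
Column 4 already has 1, so (5,4) = 3.
Cage g's pair has sum 4; hence (5,5) = 1.
Column 4 now contains 4; hence (1,4) = 5.
Column 4 now contains 4; hence (2,4) = 2.
In row 2, 4 can only go at (2,5), so (2,5) = 4.
Cage c needs product 80, so (1,3) = 4.
Column 5 now contains 4; hence (1,5) = 2.
The only place for 3 in row 2 is (2,3).
3 is placed in column 3, leaving (3,3) = 1.
Cage a needs product 120, leaving (4,2) = 3.
3 is placed in row 4, leaving (4,5) = 5.
The 4 cells of cage a must have product 120, leaving (5,2) = 4.
Cage d's pair has sum 4; hence (1,1) = 3.
Column 2 now contains 3; hence (1,2) = 1.
Column 2 already has 1, so (2,2) = 5.
Column 2 already has 5, which forces (3,2) = 2.
Column 5 now contains 5, so (3,5) = 3.
Cage f needs two cells with product 8, so (4,1) = 4.
Row 4 already has 5, which forces (4,3) = 2.
4 is placed in row 5, so (5,1) = 2.
Cage a needs product 120, which forces (5,3) = 5.
5 is placed in row 2, so (2,1) = 1.
2 is placed in row 3, leaving (3,1) = 5.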